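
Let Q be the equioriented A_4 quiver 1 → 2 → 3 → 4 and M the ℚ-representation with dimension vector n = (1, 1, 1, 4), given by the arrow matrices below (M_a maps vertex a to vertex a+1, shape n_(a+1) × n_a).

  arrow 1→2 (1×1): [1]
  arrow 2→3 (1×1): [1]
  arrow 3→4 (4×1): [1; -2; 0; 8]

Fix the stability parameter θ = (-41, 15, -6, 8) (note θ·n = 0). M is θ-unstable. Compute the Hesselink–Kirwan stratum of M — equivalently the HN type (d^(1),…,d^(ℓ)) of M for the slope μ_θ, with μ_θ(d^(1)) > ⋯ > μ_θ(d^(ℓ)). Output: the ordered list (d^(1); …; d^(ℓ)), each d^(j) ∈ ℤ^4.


Via rank(M_{q-1}∘⋯∘M_p): M ≅ I[1,4], I[4,4]^3.
μ_θ-semistable layers: μ^(1)=8; μ^(2)=9/2; μ^(3)=-41

((0, 0, 0, 4); (0, 1, 1, 0); (1, 0, 0, 0))


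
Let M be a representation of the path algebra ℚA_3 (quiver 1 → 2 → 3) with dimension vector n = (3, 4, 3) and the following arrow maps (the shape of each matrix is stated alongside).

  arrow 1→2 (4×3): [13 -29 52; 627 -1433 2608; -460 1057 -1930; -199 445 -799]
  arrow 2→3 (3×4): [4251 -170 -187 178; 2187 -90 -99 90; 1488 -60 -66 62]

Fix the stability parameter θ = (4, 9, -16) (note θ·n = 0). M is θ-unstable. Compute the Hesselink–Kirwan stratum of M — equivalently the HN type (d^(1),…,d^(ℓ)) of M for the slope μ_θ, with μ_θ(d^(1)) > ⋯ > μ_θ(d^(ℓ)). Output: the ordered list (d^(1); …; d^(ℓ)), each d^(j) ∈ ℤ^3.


Interval decomposition of M: I[1,2], I[1,3]^2, I[2,2], I[3,3].
HN type (ℓ=4): μ^(1)=9; μ^(2)=4; μ^(3)=-1; μ^(4)=-16

((0, 2, 0); (1, 0, 0); (2, 2, 2); (0, 0, 1))


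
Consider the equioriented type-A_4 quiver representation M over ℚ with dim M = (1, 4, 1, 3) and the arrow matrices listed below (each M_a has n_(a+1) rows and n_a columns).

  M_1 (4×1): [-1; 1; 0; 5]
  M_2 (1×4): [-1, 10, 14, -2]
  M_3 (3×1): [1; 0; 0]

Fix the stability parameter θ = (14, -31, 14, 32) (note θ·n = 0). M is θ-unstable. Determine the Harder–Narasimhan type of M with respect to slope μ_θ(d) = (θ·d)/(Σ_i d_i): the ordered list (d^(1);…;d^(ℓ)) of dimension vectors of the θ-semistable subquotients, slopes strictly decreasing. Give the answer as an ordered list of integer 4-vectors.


Via rank(M_{q-1}∘⋯∘M_p): M ≅ I[1,4], I[2,2]^3, I[4,4]^2.
μ_θ-semistable layers: μ^(1)=32; μ^(2)=14; μ^(3)=-17/2; μ^(4)=-31

((0, 0, 0, 3); (0, 0, 1, 0); (1, 1, 0, 0); (0, 3, 0, 0))


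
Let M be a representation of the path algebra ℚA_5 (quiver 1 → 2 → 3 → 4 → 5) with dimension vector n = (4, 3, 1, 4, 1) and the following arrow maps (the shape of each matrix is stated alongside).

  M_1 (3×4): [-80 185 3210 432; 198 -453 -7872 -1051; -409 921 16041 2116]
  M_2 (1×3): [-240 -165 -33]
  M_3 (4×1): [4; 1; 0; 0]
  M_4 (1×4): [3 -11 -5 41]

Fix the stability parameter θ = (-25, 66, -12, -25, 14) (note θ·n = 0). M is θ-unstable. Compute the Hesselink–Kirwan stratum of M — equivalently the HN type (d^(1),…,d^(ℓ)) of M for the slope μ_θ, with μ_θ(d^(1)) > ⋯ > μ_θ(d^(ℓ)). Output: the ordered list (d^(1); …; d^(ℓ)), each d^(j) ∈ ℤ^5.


Barcode: M ≅ I[1,1], I[1,2]^2, I[1,5], I[4,4]^3. HN layers by μ_θ (4 steps, strictly decreasing):
  μ^(1)=66; μ^(2)=14; μ^(3)=29/3; μ^(4)=-25

((0, 2, 0, 0, 0); (0, 0, 0, 0, 1); (0, 1, 1, 1, 0); (4, 0, 0, 3, 0))


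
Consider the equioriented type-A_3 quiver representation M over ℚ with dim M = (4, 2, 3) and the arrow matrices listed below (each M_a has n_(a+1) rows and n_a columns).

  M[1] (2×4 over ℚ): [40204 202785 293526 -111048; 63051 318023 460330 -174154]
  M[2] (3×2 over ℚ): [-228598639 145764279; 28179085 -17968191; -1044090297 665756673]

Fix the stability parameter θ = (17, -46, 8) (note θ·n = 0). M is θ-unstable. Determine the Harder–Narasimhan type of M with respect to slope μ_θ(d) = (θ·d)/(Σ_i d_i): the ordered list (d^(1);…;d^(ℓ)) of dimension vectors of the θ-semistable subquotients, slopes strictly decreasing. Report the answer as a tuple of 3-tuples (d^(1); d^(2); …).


Interval decomposition of M: I[1,1]^2, I[1,3]^2, I[3,3].
HN type (ℓ=3): μ^(1)=17; μ^(2)=8; μ^(3)=-29/2

((2, 0, 0); (0, 0, 3); (2, 2, 0))


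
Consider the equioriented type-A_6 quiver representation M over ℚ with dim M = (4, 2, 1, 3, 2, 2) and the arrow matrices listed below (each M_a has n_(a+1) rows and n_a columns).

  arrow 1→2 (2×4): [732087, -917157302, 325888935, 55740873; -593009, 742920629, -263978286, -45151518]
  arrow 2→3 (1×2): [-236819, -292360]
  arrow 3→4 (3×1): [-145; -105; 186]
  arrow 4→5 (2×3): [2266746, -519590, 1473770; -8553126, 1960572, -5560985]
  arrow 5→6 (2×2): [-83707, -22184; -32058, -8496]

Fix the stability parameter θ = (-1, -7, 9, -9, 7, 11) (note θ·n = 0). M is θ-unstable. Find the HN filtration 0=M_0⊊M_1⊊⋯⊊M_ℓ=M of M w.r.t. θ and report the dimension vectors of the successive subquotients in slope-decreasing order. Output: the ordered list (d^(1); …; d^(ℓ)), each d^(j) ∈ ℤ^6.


Via rank(M_{q-1}∘⋯∘M_p): M ≅ I[1,1]^2, I[1,2], I[1,4], I[4,5], I[4,6], I[6,6].
μ_θ-semistable layers: μ^(1)=11; μ^(2)=7; μ^(3)=0; μ^(4)=-1; μ^(5)=-4; μ^(6)=-9

((0, 0, 0, 0, 0, 2); (0, 0, 0, 0, 2, 0); (0, 0, 1, 1, 0, 0); (2, 0, 0, 0, 0, 0); (2, 2, 0, 0, 0, 0); (0, 0, 0, 2, 0, 0))


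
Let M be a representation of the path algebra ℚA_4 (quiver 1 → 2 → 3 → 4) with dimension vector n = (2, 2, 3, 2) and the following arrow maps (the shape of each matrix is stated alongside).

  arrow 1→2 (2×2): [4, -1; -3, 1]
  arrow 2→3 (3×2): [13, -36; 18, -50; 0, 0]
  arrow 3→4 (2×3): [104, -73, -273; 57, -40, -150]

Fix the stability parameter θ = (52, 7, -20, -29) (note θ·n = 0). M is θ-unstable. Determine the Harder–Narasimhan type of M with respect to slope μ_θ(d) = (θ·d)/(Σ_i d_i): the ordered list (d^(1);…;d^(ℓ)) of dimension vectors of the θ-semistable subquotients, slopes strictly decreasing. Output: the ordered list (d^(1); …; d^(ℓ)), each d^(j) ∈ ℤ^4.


Barcode: M ≅ I[1,4]^2, I[3,3]. HN layers by μ_θ (2 steps, strictly decreasing):
  μ^(1)=5/2; μ^(2)=-20

((2, 2, 2, 2); (0, 0, 1, 0))


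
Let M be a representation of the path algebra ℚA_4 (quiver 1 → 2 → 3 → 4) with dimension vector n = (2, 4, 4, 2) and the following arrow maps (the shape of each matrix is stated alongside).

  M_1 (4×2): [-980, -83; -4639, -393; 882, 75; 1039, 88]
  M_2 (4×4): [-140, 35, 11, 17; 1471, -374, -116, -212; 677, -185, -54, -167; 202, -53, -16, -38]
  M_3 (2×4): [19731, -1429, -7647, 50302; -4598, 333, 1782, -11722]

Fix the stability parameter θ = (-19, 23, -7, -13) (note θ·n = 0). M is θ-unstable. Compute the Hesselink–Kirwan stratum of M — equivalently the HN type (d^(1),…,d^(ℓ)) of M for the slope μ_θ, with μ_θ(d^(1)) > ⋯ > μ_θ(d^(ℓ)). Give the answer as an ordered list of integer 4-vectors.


Via rank(M_{q-1}∘⋯∘M_p): M ≅ I[1,4]^2, I[2,3]^2.
μ_θ-semistable layers: μ^(1)=8; μ^(2)=1; μ^(3)=-19

((0, 2, 2, 0); (0, 2, 2, 2); (2, 0, 0, 0))


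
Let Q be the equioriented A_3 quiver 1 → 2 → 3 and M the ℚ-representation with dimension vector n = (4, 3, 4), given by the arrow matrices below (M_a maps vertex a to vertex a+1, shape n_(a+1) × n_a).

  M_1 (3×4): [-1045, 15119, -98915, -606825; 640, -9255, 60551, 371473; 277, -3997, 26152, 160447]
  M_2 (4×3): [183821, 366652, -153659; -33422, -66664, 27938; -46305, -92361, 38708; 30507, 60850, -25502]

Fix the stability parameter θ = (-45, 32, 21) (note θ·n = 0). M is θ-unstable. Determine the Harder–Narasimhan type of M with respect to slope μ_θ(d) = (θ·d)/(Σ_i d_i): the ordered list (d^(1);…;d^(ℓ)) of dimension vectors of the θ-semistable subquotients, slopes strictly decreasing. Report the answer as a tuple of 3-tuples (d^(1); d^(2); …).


Barcode: M ≅ I[1,1], I[1,3]^3, I[3,3]. HN layers by μ_θ (3 steps, strictly decreasing):
  μ^(1)=53/2; μ^(2)=21; μ^(3)=-45

((0, 3, 3); (0, 0, 1); (4, 0, 0))


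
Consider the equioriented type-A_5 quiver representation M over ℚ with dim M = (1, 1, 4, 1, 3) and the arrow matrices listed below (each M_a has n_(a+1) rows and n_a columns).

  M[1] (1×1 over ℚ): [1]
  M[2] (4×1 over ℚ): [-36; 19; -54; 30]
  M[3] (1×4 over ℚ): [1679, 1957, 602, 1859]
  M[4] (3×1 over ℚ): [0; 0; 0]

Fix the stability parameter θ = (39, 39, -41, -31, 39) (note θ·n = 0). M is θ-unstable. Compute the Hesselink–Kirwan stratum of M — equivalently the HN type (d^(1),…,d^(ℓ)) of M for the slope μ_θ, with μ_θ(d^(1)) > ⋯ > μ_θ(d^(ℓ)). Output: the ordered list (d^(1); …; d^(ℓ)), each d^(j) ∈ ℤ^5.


Via rank(M_{q-1}∘⋯∘M_p): M ≅ I[1,4], I[3,3]^3, I[5,5]^3.
μ_θ-semistable layers: μ^(1)=39; μ^(2)=3/2; μ^(3)=-41

((0, 0, 0, 0, 3); (1, 1, 1, 1, 0); (0, 0, 3, 0, 0))


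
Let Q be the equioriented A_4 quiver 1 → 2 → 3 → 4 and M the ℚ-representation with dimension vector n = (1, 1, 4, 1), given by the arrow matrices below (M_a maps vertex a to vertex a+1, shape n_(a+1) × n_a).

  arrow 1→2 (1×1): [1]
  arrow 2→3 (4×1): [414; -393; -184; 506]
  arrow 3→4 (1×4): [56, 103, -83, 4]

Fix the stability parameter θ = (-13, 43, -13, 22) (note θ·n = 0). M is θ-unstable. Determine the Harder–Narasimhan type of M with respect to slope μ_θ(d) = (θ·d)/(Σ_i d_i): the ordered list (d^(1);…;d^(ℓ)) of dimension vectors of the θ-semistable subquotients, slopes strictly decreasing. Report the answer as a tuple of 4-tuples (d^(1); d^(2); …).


Barcode: M ≅ I[1,4], I[3,3]^3. HN layers by μ_θ (3 steps, strictly decreasing):
  μ^(1)=22; μ^(2)=15; μ^(3)=-13

((0, 0, 0, 1); (0, 1, 1, 0); (1, 0, 3, 0))


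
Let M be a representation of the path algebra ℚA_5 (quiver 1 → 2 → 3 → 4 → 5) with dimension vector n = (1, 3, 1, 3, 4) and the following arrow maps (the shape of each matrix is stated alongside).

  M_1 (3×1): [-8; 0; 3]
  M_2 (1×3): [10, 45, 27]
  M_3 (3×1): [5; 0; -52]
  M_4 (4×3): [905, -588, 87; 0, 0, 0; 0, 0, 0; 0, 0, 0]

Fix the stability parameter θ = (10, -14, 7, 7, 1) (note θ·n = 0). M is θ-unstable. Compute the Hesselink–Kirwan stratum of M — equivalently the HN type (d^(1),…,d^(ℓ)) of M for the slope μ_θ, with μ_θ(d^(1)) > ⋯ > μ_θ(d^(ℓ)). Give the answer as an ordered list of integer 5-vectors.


Interval decomposition of M: I[1,5], I[2,2]^2, I[4,4]^2, I[5,5]^3.
HN type (ℓ=5): μ^(1)=7; μ^(2)=5; μ^(3)=1; μ^(4)=-2; μ^(5)=-14

((0, 0, 0, 2, 0); (0, 0, 1, 1, 1); (0, 0, 0, 0, 3); (1, 1, 0, 0, 0); (0, 2, 0, 0, 0))


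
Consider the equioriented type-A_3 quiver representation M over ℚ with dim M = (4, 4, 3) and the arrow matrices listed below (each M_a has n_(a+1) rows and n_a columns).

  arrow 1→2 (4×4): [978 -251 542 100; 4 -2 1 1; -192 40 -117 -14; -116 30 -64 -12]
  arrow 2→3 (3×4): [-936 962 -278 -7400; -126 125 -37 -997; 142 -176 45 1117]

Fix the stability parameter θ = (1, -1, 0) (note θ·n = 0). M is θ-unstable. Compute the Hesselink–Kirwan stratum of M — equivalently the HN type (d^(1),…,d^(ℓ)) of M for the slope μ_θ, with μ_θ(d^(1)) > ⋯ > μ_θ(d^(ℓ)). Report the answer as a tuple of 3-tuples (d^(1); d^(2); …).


Interval decomposition of M: I[1,1], I[1,2], I[1,3]^2, I[2,3].
HN type (ℓ=3): μ^(1)=1; μ^(2)=0; μ^(3)=-1

((1, 0, 0); (3, 3, 3); (0, 1, 0))


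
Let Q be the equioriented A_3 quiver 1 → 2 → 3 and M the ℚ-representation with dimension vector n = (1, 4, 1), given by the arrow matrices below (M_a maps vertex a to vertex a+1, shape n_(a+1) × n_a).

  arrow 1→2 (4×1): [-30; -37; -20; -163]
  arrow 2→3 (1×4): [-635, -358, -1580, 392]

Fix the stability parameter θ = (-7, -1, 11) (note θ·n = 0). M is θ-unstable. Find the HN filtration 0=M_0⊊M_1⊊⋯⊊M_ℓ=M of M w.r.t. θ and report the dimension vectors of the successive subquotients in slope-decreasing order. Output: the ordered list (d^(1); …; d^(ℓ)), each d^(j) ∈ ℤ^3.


Barcode: M ≅ I[1,2], I[2,2]^2, I[2,3]. HN layers by μ_θ (3 steps, strictly decreasing):
  μ^(1)=11; μ^(2)=-1; μ^(3)=-7

((0, 0, 1); (0, 4, 0); (1, 0, 0))


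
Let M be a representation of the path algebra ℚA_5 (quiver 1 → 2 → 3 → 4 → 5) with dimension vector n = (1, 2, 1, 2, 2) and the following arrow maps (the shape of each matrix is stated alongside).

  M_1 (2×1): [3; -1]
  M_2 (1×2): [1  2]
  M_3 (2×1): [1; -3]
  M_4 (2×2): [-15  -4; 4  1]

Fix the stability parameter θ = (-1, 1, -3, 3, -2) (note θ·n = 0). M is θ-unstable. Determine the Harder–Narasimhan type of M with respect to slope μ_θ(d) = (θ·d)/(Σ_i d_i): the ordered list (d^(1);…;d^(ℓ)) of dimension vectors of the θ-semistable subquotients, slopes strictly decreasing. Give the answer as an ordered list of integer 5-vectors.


Barcode: M ≅ I[1,5], I[2,2], I[4,5]. HN layers by μ_θ (3 steps, strictly decreasing):
  μ^(1)=1; μ^(2)=1/2; μ^(3)=-1

((0, 1, 0, 0, 0); (0, 0, 0, 2, 2); (1, 1, 1, 0, 0))


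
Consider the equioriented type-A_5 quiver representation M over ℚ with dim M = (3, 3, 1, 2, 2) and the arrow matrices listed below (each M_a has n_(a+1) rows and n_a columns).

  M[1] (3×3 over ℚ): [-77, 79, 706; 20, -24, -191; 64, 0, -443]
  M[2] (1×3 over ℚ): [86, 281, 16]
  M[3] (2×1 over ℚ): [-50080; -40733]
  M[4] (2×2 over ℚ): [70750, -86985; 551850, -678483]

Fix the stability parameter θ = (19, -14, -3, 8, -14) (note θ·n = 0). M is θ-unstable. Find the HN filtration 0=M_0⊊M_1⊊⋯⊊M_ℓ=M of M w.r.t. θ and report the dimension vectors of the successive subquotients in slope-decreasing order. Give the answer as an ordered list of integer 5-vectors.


Interval decomposition of M: I[1,2]^2, I[1,5], I[4,4], I[5,5].
HN type (ℓ=4): μ^(1)=8; μ^(2)=5/2; μ^(3)=-4/5; μ^(4)=-14

((0, 0, 0, 1, 0); (2, 2, 0, 0, 0); (1, 1, 1, 1, 1); (0, 0, 0, 0, 1))


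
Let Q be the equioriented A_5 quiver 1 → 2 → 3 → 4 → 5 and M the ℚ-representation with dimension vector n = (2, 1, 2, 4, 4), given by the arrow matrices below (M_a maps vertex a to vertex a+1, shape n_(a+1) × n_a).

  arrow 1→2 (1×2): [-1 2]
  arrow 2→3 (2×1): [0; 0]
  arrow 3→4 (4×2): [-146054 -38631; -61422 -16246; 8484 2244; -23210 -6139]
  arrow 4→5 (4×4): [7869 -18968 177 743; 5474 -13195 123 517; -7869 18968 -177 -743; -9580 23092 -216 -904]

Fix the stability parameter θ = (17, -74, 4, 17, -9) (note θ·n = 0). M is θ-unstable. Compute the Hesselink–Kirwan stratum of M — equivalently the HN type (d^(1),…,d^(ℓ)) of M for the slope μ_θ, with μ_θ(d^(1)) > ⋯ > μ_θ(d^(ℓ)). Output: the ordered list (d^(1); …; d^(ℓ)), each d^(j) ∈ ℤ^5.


Via rank(M_{q-1}∘⋯∘M_p): M ≅ I[1,1], I[1,2], I[3,4], I[3,5], I[4,4], I[4,5], I[5,5]^2.
μ_θ-semistable layers: μ^(1)=17; μ^(2)=4; μ^(3)=-9; μ^(4)=-57/2

((1, 0, 0, 2, 0); (0, 0, 2, 2, 2); (0, 0, 0, 0, 2); (1, 1, 0, 0, 0))


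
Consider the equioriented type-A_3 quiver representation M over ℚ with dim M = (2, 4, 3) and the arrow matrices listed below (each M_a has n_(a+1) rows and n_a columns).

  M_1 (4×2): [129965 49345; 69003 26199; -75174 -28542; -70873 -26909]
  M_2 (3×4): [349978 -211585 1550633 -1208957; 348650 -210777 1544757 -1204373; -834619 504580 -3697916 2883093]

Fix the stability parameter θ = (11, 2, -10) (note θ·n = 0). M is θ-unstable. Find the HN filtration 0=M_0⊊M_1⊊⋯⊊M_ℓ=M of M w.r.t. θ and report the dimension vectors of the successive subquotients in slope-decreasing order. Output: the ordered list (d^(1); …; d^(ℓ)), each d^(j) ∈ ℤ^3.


Interval decomposition of M: I[1,1], I[1,3], I[2,2], I[2,3]^2.
HN type (ℓ=4): μ^(1)=11; μ^(2)=2; μ^(3)=1; μ^(4)=-4

((1, 0, 0); (0, 1, 0); (1, 1, 1); (0, 2, 2))


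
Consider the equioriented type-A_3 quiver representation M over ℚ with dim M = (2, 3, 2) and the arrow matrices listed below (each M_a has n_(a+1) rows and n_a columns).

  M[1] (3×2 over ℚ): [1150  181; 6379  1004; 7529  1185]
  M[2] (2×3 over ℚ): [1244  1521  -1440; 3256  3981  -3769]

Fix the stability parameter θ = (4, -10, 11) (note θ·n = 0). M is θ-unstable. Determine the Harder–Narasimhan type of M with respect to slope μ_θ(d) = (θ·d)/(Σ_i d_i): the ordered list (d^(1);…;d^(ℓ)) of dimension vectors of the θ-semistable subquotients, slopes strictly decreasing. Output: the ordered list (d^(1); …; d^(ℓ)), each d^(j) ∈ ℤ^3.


Via rank(M_{q-1}∘⋯∘M_p): M ≅ I[1,3]^2, I[2,2].
μ_θ-semistable layers: μ^(1)=11; μ^(2)=-3; μ^(3)=-10

((0, 0, 2); (2, 2, 0); (0, 1, 0))


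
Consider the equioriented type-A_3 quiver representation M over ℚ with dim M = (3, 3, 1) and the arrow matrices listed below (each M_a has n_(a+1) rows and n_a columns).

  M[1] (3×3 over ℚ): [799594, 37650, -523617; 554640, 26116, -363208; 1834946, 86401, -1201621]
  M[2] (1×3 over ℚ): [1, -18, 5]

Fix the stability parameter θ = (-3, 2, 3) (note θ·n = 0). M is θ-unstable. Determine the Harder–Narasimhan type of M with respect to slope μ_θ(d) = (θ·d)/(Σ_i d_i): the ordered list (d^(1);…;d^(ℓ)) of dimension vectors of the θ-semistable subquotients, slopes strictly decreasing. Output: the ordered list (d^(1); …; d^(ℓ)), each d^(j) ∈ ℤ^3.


Via rank(M_{q-1}∘⋯∘M_p): M ≅ I[1,1], I[1,2], I[1,3], I[2,2].
μ_θ-semistable layers: μ^(1)=3; μ^(2)=2; μ^(3)=-3

((0, 0, 1); (0, 3, 0); (3, 0, 0))


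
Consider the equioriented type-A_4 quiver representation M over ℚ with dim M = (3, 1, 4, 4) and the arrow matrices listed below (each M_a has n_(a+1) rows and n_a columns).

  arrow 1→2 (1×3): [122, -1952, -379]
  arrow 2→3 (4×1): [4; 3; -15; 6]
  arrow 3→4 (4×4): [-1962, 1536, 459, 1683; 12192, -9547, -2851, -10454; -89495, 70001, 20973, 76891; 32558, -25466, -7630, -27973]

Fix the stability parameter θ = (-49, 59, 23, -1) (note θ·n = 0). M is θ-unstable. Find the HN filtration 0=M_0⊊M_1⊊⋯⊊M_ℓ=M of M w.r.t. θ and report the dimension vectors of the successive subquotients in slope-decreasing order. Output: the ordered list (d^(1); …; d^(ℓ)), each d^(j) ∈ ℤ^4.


Barcode: M ≅ I[1,1]^2, I[1,4], I[3,4]^3. HN layers by μ_θ (3 steps, strictly decreasing):
  μ^(1)=27; μ^(2)=11; μ^(3)=-49

((0, 1, 1, 1); (0, 0, 3, 3); (3, 0, 0, 0))


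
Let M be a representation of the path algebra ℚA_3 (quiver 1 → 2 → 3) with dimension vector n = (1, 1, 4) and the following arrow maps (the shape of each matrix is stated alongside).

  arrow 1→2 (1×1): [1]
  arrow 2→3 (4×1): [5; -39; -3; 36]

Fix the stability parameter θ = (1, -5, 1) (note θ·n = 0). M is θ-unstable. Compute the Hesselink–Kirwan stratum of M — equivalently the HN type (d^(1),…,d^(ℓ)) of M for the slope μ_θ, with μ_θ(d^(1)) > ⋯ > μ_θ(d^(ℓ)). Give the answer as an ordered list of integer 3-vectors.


Barcode: M ≅ I[1,3], I[3,3]^3. HN layers by μ_θ (2 steps, strictly decreasing):
  μ^(1)=1; μ^(2)=-2

((0, 0, 4); (1, 1, 0))


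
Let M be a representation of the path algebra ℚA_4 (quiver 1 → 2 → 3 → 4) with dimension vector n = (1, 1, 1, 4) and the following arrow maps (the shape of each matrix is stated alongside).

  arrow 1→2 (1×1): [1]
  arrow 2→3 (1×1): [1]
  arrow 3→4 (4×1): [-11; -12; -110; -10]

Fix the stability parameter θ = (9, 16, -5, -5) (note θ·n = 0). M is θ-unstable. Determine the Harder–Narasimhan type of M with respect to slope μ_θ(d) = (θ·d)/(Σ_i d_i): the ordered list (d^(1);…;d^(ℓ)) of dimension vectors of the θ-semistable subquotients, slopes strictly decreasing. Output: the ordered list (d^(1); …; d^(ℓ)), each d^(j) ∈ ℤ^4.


Interval decomposition of M: I[1,4], I[4,4]^3.
HN type (ℓ=2): μ^(1)=15/4; μ^(2)=-5

((1, 1, 1, 1); (0, 0, 0, 3))


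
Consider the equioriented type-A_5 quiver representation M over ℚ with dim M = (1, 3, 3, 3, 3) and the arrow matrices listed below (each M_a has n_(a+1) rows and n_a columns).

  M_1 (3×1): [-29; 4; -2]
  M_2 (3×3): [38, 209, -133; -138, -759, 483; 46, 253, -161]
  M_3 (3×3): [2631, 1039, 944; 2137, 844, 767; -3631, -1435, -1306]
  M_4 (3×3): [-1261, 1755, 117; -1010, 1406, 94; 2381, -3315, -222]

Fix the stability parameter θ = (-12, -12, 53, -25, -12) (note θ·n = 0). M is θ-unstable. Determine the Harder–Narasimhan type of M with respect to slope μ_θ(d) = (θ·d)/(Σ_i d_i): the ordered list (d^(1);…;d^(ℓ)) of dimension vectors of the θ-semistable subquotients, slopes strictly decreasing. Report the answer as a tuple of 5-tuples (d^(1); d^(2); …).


Interval decomposition of M: I[1,2], I[2,2], I[2,5], I[3,4], I[3,5], I[5,5].
HN type (ℓ=3): μ^(1)=14; μ^(2)=16/3; μ^(3)=-12

((0, 0, 1, 1, 0); (0, 0, 2, 2, 2); (1, 3, 0, 0, 1))


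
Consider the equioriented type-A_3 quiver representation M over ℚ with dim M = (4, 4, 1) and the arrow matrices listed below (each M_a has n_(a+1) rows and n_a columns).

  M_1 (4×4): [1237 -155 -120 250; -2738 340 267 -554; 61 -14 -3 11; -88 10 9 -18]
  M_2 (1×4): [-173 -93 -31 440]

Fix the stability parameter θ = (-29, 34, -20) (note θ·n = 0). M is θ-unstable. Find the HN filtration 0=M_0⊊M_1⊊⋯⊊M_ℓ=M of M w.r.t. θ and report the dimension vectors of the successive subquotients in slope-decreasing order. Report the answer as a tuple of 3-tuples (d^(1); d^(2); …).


Interval decomposition of M: I[1,1], I[1,2]^2, I[1,3], I[2,2].
HN type (ℓ=3): μ^(1)=34; μ^(2)=7; μ^(3)=-29

((0, 3, 0); (0, 1, 1); (4, 0, 0))


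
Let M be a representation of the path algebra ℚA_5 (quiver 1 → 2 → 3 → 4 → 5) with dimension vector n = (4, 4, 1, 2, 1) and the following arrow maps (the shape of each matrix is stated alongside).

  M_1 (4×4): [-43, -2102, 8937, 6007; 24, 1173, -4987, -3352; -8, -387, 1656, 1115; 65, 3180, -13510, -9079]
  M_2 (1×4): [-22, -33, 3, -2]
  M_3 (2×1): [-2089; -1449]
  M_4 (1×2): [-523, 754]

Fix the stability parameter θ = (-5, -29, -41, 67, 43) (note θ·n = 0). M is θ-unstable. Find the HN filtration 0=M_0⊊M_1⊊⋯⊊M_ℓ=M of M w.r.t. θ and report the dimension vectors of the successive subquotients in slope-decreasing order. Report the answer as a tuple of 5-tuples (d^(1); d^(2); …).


Barcode: M ≅ I[1,2]^3, I[1,5], I[4,4]. HN layers by μ_θ (4 steps, strictly decreasing):
  μ^(1)=67; μ^(2)=55; μ^(3)=-17; μ^(4)=-25

((0, 0, 0, 1, 0); (0, 0, 0, 1, 1); (3, 3, 0, 0, 0); (1, 1, 1, 0, 0))


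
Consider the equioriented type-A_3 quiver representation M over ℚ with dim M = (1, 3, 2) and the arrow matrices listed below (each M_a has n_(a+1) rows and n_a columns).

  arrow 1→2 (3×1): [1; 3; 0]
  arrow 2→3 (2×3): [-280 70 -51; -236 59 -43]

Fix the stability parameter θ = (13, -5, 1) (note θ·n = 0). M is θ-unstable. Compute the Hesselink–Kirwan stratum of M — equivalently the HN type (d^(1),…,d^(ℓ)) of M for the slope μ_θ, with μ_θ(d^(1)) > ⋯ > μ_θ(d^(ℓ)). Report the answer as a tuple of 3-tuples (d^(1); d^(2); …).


Via rank(M_{q-1}∘⋯∘M_p): M ≅ I[1,3], I[2,2], I[2,3].
μ_θ-semistable layers: μ^(1)=3; μ^(2)=1; μ^(3)=-5

((1, 1, 1); (0, 0, 1); (0, 2, 0))


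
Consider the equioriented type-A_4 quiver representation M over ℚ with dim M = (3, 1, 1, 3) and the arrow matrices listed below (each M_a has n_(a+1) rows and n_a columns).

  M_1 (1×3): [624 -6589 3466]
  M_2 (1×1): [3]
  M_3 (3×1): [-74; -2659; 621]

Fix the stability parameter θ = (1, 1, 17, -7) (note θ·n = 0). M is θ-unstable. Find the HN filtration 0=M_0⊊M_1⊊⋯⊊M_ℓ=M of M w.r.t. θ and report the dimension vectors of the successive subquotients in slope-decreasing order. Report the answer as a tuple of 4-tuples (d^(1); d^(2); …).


Barcode: M ≅ I[1,1]^2, I[1,4], I[4,4]^2. HN layers by μ_θ (3 steps, strictly decreasing):
  μ^(1)=5; μ^(2)=1; μ^(3)=-7

((0, 0, 1, 1); (3, 1, 0, 0); (0, 0, 0, 2))


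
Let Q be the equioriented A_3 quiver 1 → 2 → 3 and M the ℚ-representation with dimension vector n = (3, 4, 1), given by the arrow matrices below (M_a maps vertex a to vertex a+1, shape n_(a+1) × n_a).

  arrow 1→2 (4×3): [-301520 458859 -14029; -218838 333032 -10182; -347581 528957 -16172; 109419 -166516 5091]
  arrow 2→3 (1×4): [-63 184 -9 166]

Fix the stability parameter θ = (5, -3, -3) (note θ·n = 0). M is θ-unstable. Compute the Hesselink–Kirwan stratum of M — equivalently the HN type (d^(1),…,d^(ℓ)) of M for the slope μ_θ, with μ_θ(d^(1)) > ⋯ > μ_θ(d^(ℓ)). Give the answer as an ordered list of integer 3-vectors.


Interval decomposition of M: I[1,1], I[1,2], I[1,3], I[2,2]^2.
HN type (ℓ=4): μ^(1)=5; μ^(2)=1; μ^(3)=-1/3; μ^(4)=-3

((1, 0, 0); (1, 1, 0); (1, 1, 1); (0, 2, 0))


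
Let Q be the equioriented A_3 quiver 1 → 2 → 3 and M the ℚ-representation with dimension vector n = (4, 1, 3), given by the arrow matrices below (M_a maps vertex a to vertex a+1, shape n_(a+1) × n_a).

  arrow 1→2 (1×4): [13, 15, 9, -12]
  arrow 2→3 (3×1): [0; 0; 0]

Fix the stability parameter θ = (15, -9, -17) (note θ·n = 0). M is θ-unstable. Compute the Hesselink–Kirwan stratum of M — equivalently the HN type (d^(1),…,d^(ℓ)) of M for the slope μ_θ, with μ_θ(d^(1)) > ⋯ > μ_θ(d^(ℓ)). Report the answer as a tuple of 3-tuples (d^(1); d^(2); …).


Interval decomposition of M: I[1,1]^3, I[1,2], I[3,3]^3.
HN type (ℓ=3): μ^(1)=15; μ^(2)=3; μ^(3)=-17

((3, 0, 0); (1, 1, 0); (0, 0, 3))


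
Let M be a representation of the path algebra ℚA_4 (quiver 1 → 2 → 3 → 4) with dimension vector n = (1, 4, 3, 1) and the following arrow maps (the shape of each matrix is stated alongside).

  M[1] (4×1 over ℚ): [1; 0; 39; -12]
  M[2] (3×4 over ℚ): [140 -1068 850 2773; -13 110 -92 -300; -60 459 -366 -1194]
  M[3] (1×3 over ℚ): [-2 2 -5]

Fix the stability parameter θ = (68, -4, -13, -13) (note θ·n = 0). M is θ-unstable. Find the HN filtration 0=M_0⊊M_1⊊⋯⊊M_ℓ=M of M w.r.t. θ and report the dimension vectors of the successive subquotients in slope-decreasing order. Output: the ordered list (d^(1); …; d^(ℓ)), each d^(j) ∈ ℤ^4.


Interval decomposition of M: I[1,3], I[2,2], I[2,3], I[2,4].
HN type (ℓ=4): μ^(1)=17; μ^(2)=-4; μ^(3)=-17/2; μ^(4)=-10

((1, 1, 1, 0); (0, 1, 0, 0); (0, 1, 1, 0); (0, 1, 1, 1))


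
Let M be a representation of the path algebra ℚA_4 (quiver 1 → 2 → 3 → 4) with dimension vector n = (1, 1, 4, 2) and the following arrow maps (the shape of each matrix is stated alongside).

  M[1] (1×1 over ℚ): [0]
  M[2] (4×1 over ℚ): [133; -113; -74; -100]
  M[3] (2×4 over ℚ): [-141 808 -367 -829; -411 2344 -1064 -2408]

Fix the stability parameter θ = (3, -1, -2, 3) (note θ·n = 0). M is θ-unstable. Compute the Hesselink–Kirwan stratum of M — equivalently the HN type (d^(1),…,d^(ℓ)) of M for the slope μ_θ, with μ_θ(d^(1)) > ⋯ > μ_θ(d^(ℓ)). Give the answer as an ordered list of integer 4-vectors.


Interval decomposition of M: I[1,1], I[2,4], I[3,3]^2, I[3,4].
HN type (ℓ=3): μ^(1)=3; μ^(2)=-3/2; μ^(3)=-2

((1, 0, 0, 2); (0, 1, 1, 0); (0, 0, 3, 0))


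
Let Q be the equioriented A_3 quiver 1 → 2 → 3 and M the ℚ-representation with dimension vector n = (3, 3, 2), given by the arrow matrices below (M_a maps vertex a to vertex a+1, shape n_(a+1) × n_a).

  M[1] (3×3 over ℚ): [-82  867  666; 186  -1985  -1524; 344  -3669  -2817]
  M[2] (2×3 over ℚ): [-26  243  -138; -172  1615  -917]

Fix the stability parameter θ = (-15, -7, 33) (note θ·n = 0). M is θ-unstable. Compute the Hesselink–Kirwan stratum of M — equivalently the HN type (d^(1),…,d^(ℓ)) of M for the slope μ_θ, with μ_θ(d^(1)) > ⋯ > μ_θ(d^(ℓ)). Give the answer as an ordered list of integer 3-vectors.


Barcode: M ≅ I[1,1], I[1,3]^2, I[2,2]. HN layers by μ_θ (3 steps, strictly decreasing):
  μ^(1)=33; μ^(2)=-7; μ^(3)=-15

((0, 0, 2); (0, 3, 0); (3, 0, 0))


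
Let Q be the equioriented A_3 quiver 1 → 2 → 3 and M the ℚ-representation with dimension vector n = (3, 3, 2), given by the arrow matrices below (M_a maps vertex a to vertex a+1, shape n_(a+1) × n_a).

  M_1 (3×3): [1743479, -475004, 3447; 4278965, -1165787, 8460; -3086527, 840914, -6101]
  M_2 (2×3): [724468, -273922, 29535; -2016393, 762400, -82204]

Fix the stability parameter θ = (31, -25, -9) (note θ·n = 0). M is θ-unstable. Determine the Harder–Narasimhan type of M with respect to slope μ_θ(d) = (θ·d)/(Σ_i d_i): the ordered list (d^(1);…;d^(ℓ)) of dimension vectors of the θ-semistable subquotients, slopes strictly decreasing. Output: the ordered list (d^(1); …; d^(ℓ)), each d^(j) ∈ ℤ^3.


Via rank(M_{q-1}∘⋯∘M_p): M ≅ I[1,1], I[1,2], I[1,3], I[2,3].
μ_θ-semistable layers: μ^(1)=31; μ^(2)=3; μ^(3)=-1; μ^(4)=-9; μ^(5)=-25

((1, 0, 0); (1, 1, 0); (1, 1, 1); (0, 0, 1); (0, 1, 0))


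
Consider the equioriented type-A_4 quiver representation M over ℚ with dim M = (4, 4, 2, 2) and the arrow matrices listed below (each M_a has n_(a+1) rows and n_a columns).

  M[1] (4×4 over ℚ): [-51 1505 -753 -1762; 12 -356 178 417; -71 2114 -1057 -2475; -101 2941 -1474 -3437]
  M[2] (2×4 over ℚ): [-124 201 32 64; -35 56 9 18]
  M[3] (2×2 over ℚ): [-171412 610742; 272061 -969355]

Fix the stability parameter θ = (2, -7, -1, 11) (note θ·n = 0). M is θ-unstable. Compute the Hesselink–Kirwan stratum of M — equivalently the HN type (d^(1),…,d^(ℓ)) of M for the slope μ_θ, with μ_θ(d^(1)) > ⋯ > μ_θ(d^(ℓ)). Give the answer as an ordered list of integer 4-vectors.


Via rank(M_{q-1}∘⋯∘M_p): M ≅ I[1,2]^2, I[1,4]^2.
μ_θ-semistable layers: μ^(1)=11; μ^(2)=-1; μ^(3)=-5/2

((0, 0, 0, 2); (0, 0, 2, 0); (4, 4, 0, 0))


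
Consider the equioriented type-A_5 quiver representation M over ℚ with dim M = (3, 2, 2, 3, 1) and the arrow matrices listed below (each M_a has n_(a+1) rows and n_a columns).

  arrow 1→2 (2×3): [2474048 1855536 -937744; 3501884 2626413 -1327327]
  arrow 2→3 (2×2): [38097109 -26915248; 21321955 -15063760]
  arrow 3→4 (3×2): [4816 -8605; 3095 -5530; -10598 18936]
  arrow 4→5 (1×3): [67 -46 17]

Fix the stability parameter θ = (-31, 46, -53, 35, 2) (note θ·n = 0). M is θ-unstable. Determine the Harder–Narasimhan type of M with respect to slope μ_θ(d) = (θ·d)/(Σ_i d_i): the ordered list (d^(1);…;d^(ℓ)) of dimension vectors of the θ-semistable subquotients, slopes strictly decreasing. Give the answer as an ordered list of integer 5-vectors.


Interval decomposition of M: I[1,1]^2, I[1,2], I[2,5], I[3,4], I[4,4].
HN type (ℓ=6): μ^(1)=46; μ^(2)=35; μ^(3)=37/2; μ^(4)=-7/2; μ^(5)=-31; μ^(6)=-53

((0, 1, 0, 0, 0); (0, 0, 0, 2, 0); (0, 0, 0, 1, 1); (0, 1, 1, 0, 0); (3, 0, 0, 0, 0); (0, 0, 1, 0, 0))


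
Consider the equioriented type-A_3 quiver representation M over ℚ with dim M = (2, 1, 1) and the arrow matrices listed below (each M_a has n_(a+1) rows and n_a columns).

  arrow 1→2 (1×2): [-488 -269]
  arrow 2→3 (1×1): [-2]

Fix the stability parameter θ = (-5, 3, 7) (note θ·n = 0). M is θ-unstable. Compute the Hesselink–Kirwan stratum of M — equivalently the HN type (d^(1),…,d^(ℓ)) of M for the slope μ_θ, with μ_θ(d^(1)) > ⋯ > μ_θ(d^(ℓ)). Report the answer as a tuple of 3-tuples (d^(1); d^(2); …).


Barcode: M ≅ I[1,1], I[1,3]. HN layers by μ_θ (3 steps, strictly decreasing):
  μ^(1)=7; μ^(2)=3; μ^(3)=-5

((0, 0, 1); (0, 1, 0); (2, 0, 0))


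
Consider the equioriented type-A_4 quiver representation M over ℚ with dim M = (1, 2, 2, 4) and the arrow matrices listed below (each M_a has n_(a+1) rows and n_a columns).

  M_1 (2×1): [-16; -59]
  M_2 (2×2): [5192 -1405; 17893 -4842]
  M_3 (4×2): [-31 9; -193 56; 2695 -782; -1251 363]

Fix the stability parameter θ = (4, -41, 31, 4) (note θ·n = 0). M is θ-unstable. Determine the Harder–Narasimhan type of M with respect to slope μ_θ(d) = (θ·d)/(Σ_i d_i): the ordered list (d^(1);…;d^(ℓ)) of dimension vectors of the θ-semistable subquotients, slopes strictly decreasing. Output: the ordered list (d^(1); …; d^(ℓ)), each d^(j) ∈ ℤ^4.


Interval decomposition of M: I[1,4], I[2,4], I[4,4]^2.
HN type (ℓ=4): μ^(1)=35/2; μ^(2)=4; μ^(3)=-37/2; μ^(4)=-41

((0, 0, 2, 2); (0, 0, 0, 2); (1, 1, 0, 0); (0, 1, 0, 0))


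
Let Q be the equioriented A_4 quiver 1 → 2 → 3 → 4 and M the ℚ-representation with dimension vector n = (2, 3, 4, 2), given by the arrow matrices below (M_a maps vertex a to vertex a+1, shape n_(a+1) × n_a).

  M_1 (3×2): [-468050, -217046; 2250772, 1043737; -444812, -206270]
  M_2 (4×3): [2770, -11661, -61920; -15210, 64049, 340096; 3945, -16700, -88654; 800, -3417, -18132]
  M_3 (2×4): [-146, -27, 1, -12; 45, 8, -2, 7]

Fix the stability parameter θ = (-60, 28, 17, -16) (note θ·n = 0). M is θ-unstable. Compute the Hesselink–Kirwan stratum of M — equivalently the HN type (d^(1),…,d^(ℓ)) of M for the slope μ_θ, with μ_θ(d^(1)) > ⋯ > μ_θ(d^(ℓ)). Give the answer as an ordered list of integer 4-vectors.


Interval decomposition of M: I[1,3], I[1,4], I[2,2], I[3,3], I[3,4].
HN type (ℓ=6): μ^(1)=28; μ^(2)=45/2; μ^(3)=17; μ^(4)=29/3; μ^(5)=1/2; μ^(6)=-60

((0, 1, 0, 0); (0, 1, 1, 0); (0, 0, 1, 0); (0, 1, 1, 1); (0, 0, 1, 1); (2, 0, 0, 0))


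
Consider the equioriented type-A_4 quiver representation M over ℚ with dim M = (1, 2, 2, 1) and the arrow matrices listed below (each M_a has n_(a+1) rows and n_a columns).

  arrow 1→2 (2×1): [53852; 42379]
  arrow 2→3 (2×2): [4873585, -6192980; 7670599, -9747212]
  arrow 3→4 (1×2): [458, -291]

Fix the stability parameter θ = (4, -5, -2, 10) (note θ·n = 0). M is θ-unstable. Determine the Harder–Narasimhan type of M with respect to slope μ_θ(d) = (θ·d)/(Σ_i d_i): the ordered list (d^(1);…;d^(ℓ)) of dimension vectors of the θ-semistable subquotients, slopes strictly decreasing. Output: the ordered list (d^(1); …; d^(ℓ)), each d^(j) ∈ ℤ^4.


Interval decomposition of M: I[1,2], I[2,4], I[3,3].
HN type (ℓ=4): μ^(1)=10; μ^(2)=-1/2; μ^(3)=-2; μ^(4)=-5

((0, 0, 0, 1); (1, 1, 0, 0); (0, 0, 2, 0); (0, 1, 0, 0))


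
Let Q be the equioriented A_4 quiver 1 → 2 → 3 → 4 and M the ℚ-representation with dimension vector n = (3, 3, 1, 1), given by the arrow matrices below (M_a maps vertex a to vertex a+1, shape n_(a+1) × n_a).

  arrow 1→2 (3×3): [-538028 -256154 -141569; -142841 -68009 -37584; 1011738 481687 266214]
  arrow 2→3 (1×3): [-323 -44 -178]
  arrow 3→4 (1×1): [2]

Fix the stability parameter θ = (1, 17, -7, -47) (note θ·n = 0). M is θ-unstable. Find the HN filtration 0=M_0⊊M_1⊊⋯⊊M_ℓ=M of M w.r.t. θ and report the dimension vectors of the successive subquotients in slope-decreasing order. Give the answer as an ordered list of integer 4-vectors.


Interval decomposition of M: I[1,2]^2, I[1,4].
HN type (ℓ=3): μ^(1)=17; μ^(2)=1; μ^(3)=-9

((0, 2, 0, 0); (2, 0, 0, 0); (1, 1, 1, 1))


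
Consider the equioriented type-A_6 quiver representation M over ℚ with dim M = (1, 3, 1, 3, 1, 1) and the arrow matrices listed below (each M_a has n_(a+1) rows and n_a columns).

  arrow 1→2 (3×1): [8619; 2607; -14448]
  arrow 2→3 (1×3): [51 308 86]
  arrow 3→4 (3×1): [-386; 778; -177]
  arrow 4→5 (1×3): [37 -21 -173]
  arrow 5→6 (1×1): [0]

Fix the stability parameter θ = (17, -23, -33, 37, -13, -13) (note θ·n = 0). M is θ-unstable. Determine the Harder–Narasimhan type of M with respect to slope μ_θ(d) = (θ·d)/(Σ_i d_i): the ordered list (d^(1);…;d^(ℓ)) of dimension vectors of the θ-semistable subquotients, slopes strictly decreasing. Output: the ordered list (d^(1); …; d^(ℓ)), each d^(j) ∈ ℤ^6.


Interval decomposition of M: I[1,5], I[2,2]^2, I[4,4]^2, I[6,6].
HN type (ℓ=4): μ^(1)=37; μ^(2)=12; μ^(3)=-13; μ^(4)=-23

((0, 0, 0, 2, 0, 0); (0, 0, 0, 1, 1, 0); (1, 1, 1, 0, 0, 1); (0, 2, 0, 0, 0, 0))


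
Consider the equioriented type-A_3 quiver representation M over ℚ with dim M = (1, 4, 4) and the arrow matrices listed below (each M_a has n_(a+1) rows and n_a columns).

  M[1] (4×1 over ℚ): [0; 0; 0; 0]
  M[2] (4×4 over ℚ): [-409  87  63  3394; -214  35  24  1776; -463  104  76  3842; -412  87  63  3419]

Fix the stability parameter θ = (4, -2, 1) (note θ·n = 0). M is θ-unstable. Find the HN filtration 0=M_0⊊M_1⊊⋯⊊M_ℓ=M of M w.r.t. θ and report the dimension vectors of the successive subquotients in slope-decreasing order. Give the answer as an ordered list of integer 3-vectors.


Via rank(M_{q-1}∘⋯∘M_p): M ≅ I[1,1], I[2,3]^4.
μ_θ-semistable layers: μ^(1)=4; μ^(2)=1; μ^(3)=-2

((1, 0, 0); (0, 0, 4); (0, 4, 0))


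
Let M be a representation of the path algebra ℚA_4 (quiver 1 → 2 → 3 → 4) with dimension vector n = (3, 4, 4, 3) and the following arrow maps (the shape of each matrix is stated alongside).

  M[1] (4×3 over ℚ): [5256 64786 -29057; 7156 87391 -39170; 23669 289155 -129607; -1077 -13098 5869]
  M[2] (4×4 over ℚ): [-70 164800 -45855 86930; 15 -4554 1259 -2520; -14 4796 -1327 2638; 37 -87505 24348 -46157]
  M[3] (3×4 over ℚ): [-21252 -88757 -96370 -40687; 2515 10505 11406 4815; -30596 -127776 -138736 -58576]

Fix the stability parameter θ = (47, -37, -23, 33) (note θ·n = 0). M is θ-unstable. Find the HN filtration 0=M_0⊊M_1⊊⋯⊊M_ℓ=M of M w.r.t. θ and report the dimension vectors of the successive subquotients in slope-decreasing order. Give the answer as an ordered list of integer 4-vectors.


Via rank(M_{q-1}∘⋯∘M_p): M ≅ I[1,3], I[1,4]^2, I[2,2], I[3,3], I[4,4].
μ_θ-semistable layers: μ^(1)=33; μ^(2)=-13/3; μ^(3)=-23; μ^(4)=-37

((0, 0, 0, 3); (3, 3, 3, 0); (0, 0, 1, 0); (0, 1, 0, 0))


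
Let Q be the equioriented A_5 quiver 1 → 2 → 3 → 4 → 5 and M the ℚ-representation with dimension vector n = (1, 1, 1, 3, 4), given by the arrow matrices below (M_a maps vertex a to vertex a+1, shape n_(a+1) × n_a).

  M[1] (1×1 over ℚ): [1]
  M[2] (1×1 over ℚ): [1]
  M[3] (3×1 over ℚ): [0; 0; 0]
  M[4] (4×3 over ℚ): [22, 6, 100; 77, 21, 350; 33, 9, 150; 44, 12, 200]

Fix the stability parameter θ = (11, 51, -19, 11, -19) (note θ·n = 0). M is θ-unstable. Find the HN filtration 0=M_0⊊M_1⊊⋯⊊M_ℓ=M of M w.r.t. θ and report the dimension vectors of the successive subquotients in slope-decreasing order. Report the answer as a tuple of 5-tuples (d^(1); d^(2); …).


Interval decomposition of M: I[1,3], I[4,4]^2, I[4,5], I[5,5]^3.
HN type (ℓ=4): μ^(1)=16; μ^(2)=11; μ^(3)=-4; μ^(4)=-19

((0, 1, 1, 0, 0); (1, 0, 0, 2, 0); (0, 0, 0, 1, 1); (0, 0, 0, 0, 3))


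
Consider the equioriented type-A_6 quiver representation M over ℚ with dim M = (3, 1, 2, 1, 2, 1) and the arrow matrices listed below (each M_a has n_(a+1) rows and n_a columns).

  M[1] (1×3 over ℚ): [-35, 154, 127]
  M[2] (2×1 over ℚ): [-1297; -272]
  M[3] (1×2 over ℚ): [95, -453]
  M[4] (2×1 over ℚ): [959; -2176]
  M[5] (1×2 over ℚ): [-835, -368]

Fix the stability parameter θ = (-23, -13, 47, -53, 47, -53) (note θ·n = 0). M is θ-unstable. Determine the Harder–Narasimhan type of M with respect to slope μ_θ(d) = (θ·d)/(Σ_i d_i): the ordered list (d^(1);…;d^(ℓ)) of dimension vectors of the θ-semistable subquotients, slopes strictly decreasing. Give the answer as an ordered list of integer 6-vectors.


Interval decomposition of M: I[1,1]^2, I[1,6], I[3,3], I[5,5].
HN type (ℓ=4): μ^(1)=47; μ^(2)=-3; μ^(3)=-13; μ^(4)=-23

((0, 0, 1, 0, 1, 0); (0, 0, 1, 1, 1, 1); (0, 1, 0, 0, 0, 0); (3, 0, 0, 0, 0, 0))


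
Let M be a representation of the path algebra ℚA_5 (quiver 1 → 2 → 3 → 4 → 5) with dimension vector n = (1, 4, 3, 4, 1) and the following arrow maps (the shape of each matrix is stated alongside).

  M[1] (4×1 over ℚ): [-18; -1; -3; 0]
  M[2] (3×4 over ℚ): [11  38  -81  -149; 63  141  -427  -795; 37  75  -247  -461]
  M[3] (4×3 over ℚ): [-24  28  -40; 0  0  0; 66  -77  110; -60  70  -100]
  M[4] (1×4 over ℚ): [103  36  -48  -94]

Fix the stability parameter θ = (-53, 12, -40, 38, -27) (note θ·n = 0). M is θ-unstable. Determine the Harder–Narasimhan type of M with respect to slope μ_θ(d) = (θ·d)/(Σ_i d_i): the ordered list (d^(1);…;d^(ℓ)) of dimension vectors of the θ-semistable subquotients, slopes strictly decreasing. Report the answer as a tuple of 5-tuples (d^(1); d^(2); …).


Interval decomposition of M: I[1,3], I[2,2], I[2,3], I[2,4], I[4,4]^2, I[4,5].
HN type (ℓ=5): μ^(1)=38; μ^(2)=12; μ^(3)=11/2; μ^(4)=-14; μ^(5)=-53

((0, 0, 0, 3, 0); (0, 1, 0, 0, 0); (0, 0, 0, 1, 1); (0, 3, 3, 0, 0); (1, 0, 0, 0, 0))
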